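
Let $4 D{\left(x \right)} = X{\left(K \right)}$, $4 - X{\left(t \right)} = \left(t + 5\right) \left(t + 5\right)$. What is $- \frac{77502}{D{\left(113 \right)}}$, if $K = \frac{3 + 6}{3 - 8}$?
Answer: $\frac{645850}{13} \approx 49681.0$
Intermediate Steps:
$K = - \frac{9}{5}$ ($K = \frac{9}{-5} = 9 \left(- \frac{1}{5}\right) = - \frac{9}{5} \approx -1.8$)
$X{\left(t \right)} = 4 - \left(5 + t\right)^{2}$ ($X{\left(t \right)} = 4 - \left(t + 5\right) \left(t + 5\right) = 4 - \left(5 + t\right) \left(5 + t\right) = 4 - \left(5 + t\right)^{2}$)
$D{\left(x \right)} = - \frac{39}{25}$ ($D{\left(x \right)} = \frac{4 - \left(5 - \frac{9}{5}\right)^{2}}{4} = \frac{4 - \left(\frac{16}{5}\right)^{2}}{4} = \frac{4 - \frac{256}{25}}{4} = \frac{1}{4} \left(- \frac{156}{25}\right) = - \frac{39}{25}$)
$- \frac{77502}{D{\left(113 \right)}} = - \frac{77502}{- \frac{39}{25}} = \left(-77502\right) \left(- \frac{25}{39}\right) = \frac{645850}{13}$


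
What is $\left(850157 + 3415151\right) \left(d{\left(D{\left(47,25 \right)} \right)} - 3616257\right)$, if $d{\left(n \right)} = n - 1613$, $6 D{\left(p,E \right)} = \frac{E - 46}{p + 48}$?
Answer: $- \frac{1465976351054778}{95} \approx -1.5431 \cdot 10^{13}$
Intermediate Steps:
$D{\left(p,E \right)} = \frac{-46 + E}{6 \left(48 + p\right)}$ ($D{\left(p,E \right)} = \frac{\left(E - 46\right) \frac{1}{p + 48}}{6} = \frac{\left(-46 + E\right) \frac{1}{48 + p}}{6} = \frac{\frac{1}{48 + p} \left(-46 + E\right)}{6} = \frac{-46 + E}{6 \left(48 + p\right)}$)
$d{\left(n \right)} = -1613 + n$
$\left(850157 + 3415151\right) \left(d{\left(D{\left(47,25 \right)} \right)} - 3616257\right) = \left(850157 + 3415151\right) \left(\left(-1613 + \frac{-46 + 25}{6 \left(48 + 47\right)}\right) - 3616257\right) = 4265308 \left(\left(-1613 + \frac{1}{6} \cdot \frac{1}{95} \left(-21\right)\right) - 3616257\right) = 4265308 \left(\left(-1613 - \frac{7}{190}\right) - 3616257\right) = 4265308 \left(- \frac{306477}{190} - 3616257\right) = 4265308 \left(- \frac{687395307}{190}\right) = - \frac{1465976351054778}{95}$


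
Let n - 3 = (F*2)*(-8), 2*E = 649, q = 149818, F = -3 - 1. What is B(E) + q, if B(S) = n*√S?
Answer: 149818 + 67*√1298/2 ≈ 1.5103e+5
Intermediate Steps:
F = -4
E = 649/2 (E = (½)*649 = 649/2 ≈ 324.50)
n = 67 (n = 3 - 4*2*(-8) = 3 - 8*(-8) = 3 + 64 = 67)
B(S) = 67*√S
B(E) + q = 67*√(649/2) + 149818 = 67*(√1298/2) + 149818 = 67*√1298/2 + 149818 = 149818 + 67*√1298/2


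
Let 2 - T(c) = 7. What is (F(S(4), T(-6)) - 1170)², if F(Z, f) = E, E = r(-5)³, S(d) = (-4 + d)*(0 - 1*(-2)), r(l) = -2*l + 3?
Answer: 1054729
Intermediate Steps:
r(l) = 3 - 2*l
S(d) = -8 + 2*d (S(d) = (-4 + d)*(0 + 2) = (-4 + d)*2 = -8 + 2*d)
T(c) = -5 (T(c) = 2 - 1*7 = 2 - 7 = -5)
E = 2197 (E = (3 - 2*(-5))³ = (3 + 10)³ = 13³ = 2197)
F(Z, f) = 2197
(F(S(4), T(-6)) - 1170)² = (2197 - 1170)² = 1027² = 1054729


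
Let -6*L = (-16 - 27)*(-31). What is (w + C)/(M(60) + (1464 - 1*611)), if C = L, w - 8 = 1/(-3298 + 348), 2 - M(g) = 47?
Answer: -947689/3575400 ≈ -0.26506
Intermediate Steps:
M(g) = -45 (M(g) = 2 - 1*47 = 2 - 47 = -45)
w = 23599/2950 (w = 8 + 1/(-3298 + 348) = 8 + 1/(-2950) = 8 - 1/2950 = 23599/2950 ≈ 7.9997)
L = -1333/6 (L = -(-16 - 27)*(-31)/6 = -(-43)*(-31)/6 = -⅙*1333 = -1333/6 ≈ -222.17)
C = -1333/6 ≈ -222.17
(w + C)/(M(60) + (1464 - 1*611)) = (23599/2950 - 1333/6)/(-45 + (1464 - 1*611)) = -947689/(4425*(-45 + (1464 - 611))) = -947689/(4425*(-45 + 853)) = -947689/4425/808 = -947689/4425*1/808 = -947689/3575400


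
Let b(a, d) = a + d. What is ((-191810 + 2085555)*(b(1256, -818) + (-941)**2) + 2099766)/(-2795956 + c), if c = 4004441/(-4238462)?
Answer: -7110896419002904502/11850557264113 ≈ -6.0005e+5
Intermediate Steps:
c = -4004441/4238462 (c = 4004441*(-1/4238462) = -4004441/4238462 ≈ -0.94479)
((-191810 + 2085555)*(b(1256, -818) + (-941)**2) + 2099766)/(-2795956 + c) = ((-191810 + 2085555)*((1256 - 818) + (-941)**2) + 2099766)/(-2795956 - 4004441/4238462) = (1893745*(438 + 885481) + 2099766)/(-11850557264113/4238462) = (1893745*885919 + 2099766)*(-4238462/11850557264113) = (1677704676655 + 2099766)*(-4238462/11850557264113) = 1677706776421*(-4238462/11850557264113) = -7110896419002904502/11850557264113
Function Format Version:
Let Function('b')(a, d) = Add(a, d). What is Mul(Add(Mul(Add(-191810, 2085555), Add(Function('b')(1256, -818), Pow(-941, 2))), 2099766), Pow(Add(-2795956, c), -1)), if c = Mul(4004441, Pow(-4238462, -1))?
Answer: Rational(-7110896419002904502, 11850557264113) ≈ -6.0005e+5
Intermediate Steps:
c = Rational(-4004441, 4238462) (c = Mul(4004441, Rational(-1, 4238462)) = Rational(-4004441, 4238462) ≈ -0.94479)
Mul(Add(Mul(Add(-191810, 2085555), Add(Function('b')(1256, -818), Pow(-941, 2))), 2099766), Pow(Add(-2795956, c), -1)) = Mul(Add(Mul(Add(-191810, 2085555), Add(Add(1256, -818), Pow(-941, 2))), 2099766), Pow(Add(-2795956, Rational(-4004441, 4238462)), -1)) = Mul(Add(Mul(1893745, Add(438, 885481)), 2099766), Pow(Rational(-11850557264113, 4238462), -1)) = Mul(Add(Mul(1893745, 885919), 2099766), Rational(-4238462, 11850557264113)) = Mul(Add(1677704676655, 2099766), Rational(-4238462, 11850557264113)) = Mul(1677706776421, Rational(-4238462, 11850557264113)) = Rational(-7110896419002904502, 11850557264113)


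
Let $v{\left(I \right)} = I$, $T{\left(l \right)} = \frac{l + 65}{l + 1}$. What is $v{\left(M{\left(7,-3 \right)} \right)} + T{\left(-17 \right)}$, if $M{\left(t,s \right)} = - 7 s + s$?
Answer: $15$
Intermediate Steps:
$M{\left(t,s \right)} = - 6 s$
$T{\left(l \right)} = \frac{65 + l}{1 + l}$
$v{\left(M{\left(7,-3 \right)} \right)} + T{\left(-17 \right)} = \left(-6\right) \left(-3\right) + \frac{65 - 17}{1 - 17} = 18 + \frac{1}{-16} \cdot 48 = 18 - 3 = 15$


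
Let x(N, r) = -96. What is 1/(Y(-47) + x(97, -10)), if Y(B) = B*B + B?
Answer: 1/2066 ≈ 0.00048403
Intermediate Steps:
Y(B) = B + B² (Y(B) = B² + B = B + B²)
1/(Y(-47) + x(97, -10)) = 1/(-47*(1 - 47) - 96) = 1/(-47*(-46) - 96) = 1/(2162 - 96) = 1/2066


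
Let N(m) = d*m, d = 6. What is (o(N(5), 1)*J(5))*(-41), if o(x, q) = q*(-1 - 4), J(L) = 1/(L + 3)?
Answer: 205/8 ≈ 25.625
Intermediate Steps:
J(L) = 1/(3 + L)
N(m) = 6*m
o(x, q) = -5*q (o(x, q) = q*(-5) = -5*q)
(o(N(5), 1)*J(5))*(-41) = ((-5*1)/(3 + 5))*(-41) = -5/8*(-41) = 205/8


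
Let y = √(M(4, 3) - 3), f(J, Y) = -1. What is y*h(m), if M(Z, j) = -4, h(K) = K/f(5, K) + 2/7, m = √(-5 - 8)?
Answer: √91 + 2*I*√7/7 ≈ 9.5394 + 0.75593*I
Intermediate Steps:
m = I*√13 (m = √(-13) = I*√13 ≈ 3.6056*I)
h(K) = 2/7 - K (h(K) = K/(-1) + 2/7 = K*(-1) + 2*(⅐) = -K + 2/7 = 2/7 - K)
y = I*√7 (y = √(-4 - 3) = √(-7) = I*√7 ≈ 2.6458*I)
y*h(m) = (I*√7)*(2/7 - I*√13) = I*√7*(2/7 - I*√13)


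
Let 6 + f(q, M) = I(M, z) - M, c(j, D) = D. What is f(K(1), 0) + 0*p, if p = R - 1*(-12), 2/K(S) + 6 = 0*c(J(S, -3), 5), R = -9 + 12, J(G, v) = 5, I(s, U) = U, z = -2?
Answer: -8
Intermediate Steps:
R = 3
K(S) = -⅓ (K(S) = 2/(-6 + 0*5) = 2/(-6 + 0) = 2/(-6) = 2*(-⅙) = -⅓)
f(q, M) = -8 - M (f(q, M) = -6 + (-2 - M) = -8 - M)
p = 15 (p = 3 - 1*(-12) = 3 + 12 = 15)
f(K(1), 0) + 0*p = (-8 - 1*0) + 0*15 = (-8 + 0) + 0 = -8 + 0 = -8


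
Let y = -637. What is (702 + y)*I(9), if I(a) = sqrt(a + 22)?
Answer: 65*sqrt(31) ≈ 361.90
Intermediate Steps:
I(a) = sqrt(22 + a)
(702 + y)*I(9) = (702 - 637)*sqrt(22 + 9) = 65*sqrt(31)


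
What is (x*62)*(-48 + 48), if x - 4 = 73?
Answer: 0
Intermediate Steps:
x = 77 (x = 4 + 73 = 77)
(x*62)*(-48 + 48) = (77*62)*(-48 + 48) = 4774*0 = 0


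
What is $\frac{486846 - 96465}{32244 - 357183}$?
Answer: $- \frac{130127}{108313} \approx -1.2014$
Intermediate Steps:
$\frac{486846 - 96465}{32244 - 357183} = \frac{390381}{-324939} = 390381 \left(- \frac{1}{324939}\right) = - \frac{130127}{108313}$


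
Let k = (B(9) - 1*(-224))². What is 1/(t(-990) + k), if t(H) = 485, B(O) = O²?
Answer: 1/93510 ≈ 1.0694e-5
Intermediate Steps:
k = 93025 (k = (9² - 1*(-224))² = (81 + 224)² = 305² = 93025)
1/(t(-990) + k) = 1/(485 + 93025) = 1/93510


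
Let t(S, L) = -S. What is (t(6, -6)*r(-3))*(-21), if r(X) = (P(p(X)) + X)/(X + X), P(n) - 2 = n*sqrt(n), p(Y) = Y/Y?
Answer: 0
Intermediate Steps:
p(Y) = 1
P(n) = 2 + n**(3/2) (P(n) = 2 + n*sqrt(n) = 2 + n**(3/2))
r(X) = (3 + X)/(2*X) (r(X) = ((2 + 1**(3/2)) + X)/(X + X) = ((2 + 1) + X)/((2*X)) = (3 + X)*(1/(2*X)) = (3 + X)/(2*X))
(t(6, -6)*r(-3))*(-21) = ((-1*6)*((1/2)*(3 - 3)/(-3)))*(-21) = -3*(-1)*0/3*(-21) = -6*0*(-21) = 0*(-21) = 0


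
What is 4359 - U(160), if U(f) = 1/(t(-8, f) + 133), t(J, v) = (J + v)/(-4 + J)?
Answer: 1573596/361 ≈ 4359.0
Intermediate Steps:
t(J, v) = (J + v)/(-4 + J)
U(f) = 1/(401/3 - f/12) (U(f) = 1/((-8 + f)/(-4 - 8) + 133) = 1/((-8 + f)/(-12) + 133) = 1/(-(-8 + f)/12 + 133) = 1/((⅔ - f/12) + 133) = 1/(401/3 - f/12))
4359 - U(160) = 4359 - (-12)/(-1604 + 160) = 4359 - (-12)/(-1444) = 4359 - (-12)*(-1)/1444 = 4359 - 1*3/361 = 4359 - 3/361 = 1573596/361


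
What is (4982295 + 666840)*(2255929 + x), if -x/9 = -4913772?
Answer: 262571099956395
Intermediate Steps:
x = 44223948 (x = -9*(-4913772) = 44223948)
(4982295 + 666840)*(2255929 + x) = (4982295 + 666840)*(2255929 + 44223948) = 5649135*46479877 = 262571099956395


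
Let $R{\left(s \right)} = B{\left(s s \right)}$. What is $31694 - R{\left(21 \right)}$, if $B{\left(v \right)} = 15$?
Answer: $31679$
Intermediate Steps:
$R{\left(s \right)} = 15$
$31694 - R{\left(21 \right)} = 31694 - 15 = 31679$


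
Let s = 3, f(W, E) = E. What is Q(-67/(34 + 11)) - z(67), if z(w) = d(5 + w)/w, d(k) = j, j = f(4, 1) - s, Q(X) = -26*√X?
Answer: 2/67 - 26*I*√335/15 ≈ 0.029851 - 31.725*I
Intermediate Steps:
j = -2 (j = 1 - 1*3 = 1 - 3 = -2)
d(k) = -2
z(w) = -2/w
Q(-67/(34 + 11)) - z(67) = -26*I*√67/√(34 + 11) - (-2)/67 = -26*I*√335/15 - (-2)/67 = -26*I*√335/15 - 1*(-2/67) = -26*I*√335/15 + 2/67 = 2/67 - 26*I*√335/15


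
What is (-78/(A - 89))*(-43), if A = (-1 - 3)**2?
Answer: -3354/73 ≈ -45.945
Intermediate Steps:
A = 16 (A = (-4)**2 = 16)
(-78/(A - 89))*(-43) = (-78/(16 - 89))*(-43) = (-78/(-73))*(-43) = -1/73*(-78)*(-43) = (78/73)*(-43) = -3354/73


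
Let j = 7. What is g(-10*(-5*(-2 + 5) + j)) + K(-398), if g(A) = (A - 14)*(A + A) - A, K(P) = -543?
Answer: 9937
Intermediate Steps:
g(A) = -A + 2*A*(-14 + A) (g(A) = (-14 + A)*(2*A) - A = 2*A*(-14 + A) - A = -A + 2*A*(-14 + A))
g(-10*(-5*(-2 + 5) + j)) + K(-398) = (-10*(-5*(-2 + 5) + 7))*(-29 + 2*(-10*(-5*(-2 + 5) + 7))) - 543 = (-10*(-5*3 + 7))*(-29 + 2*(-10*(-5*3 + 7))) - 543 = (-10*(-15 + 7))*(-29 + 2*(-10*(-15 + 7))) - 543 = (-10*(-8))*(-29 + 2*(-10*(-8))) - 543 = 80*(-29 + 2*80) - 543 = 80*(-29 + 160) - 543 = 80*131 - 543 = 10480 - 543 = 9937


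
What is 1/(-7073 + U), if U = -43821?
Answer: -1/50894 ≈ -1.9649e-5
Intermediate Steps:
1/(-7073 + U) = 1/(-7073 - 43821) = 1/(-50894) = -1/50894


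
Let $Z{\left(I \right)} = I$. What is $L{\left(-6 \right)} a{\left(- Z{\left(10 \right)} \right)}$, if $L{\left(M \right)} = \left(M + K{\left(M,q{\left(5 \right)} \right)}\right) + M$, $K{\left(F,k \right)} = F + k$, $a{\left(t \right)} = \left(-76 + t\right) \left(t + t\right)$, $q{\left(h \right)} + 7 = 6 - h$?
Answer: $-41280$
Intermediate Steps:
$q{\left(h \right)} = -1 - h$ ($q{\left(h \right)} = -7 - \left(-6 + h\right) = -1 - h$)
$a{\left(t \right)} = 2 t \left(-76 + t\right)$ ($a{\left(t \right)} = \left(-76 + t\right) 2 t = 2 t \left(-76 + t\right)$)
$L{\left(M \right)} = -6 + 3 M$ ($L{\left(M \right)} = \left(M + \left(M - 6\right)\right) + M = \left(M + \left(-6 + M\right)\right) + M = \left(-6 + 2 M\right) + M = -6 + 3 M$)
$L{\left(-6 \right)} a{\left(- Z{\left(10 \right)} \right)} = \left(-6 + 3 \left(-6\right)\right) 2 \left(\left(-1\right) 10\right) \left(-76 - 10\right) = \left(-6 - 18\right) 2 \left(-10\right) \left(-76 - 10\right) = - 24 \cdot 2 \left(-10\right) \left(-86\right) = \left(-24\right) 1720 = -41280$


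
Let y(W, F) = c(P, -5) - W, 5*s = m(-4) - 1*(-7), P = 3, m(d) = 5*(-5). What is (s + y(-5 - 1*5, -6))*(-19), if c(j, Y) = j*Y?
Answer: 817/5 ≈ 163.40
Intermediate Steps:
m(d) = -25
c(j, Y) = Y*j
s = -18/5 (s = (-25 - 1*(-7))/5 = (-25 + 7)/5 = (1/5)*(-18) = -18/5 ≈ -3.6000)
y(W, F) = -15 - W (y(W, F) = -5*3 - W = -15 - W)
(s + y(-5 - 1*5, -6))*(-19) = (-18/5 + (-15 - (-5 - 1*5)))*(-19) = (-18/5 + (-15 - (-5 - 5)))*(-19) = (-18/5 + (-15 - 1*(-10)))*(-19) = (-18/5 + (-15 + 10))*(-19) = (-18/5 - 5)*(-19) = -43/5*(-19) = 817/5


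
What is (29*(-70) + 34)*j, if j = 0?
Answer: 0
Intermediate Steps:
(29*(-70) + 34)*j = (29*(-70) + 34)*0 = (-2030 + 34)*0 = -1996*0 = 0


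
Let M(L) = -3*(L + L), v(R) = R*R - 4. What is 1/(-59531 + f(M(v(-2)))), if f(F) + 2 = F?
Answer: -1/59533 ≈ -1.6797e-5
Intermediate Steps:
v(R) = -4 + R² (v(R) = R² - 4 = -4 + R²)
M(L) = -6*L
f(F) = -2 + F
1/(-59531 + f(M(v(-2)))) = 1/(-59531 + (-2 - 6*(-4 + (-2)²))) = 1/(-59531 + (-2 - 6*(-4 + 4))) = 1/(-59531 + (-2 - 6*0)) = 1/(-59531 + (-2 + 0)) = 1/(-59531 - 2) = 1/(-59533) = -1/59533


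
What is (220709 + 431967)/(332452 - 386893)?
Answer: -652676/54441 ≈ -11.989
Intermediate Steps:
(220709 + 431967)/(332452 - 386893) = 652676/(-54441) = 652676*(-1/54441) = -652676/54441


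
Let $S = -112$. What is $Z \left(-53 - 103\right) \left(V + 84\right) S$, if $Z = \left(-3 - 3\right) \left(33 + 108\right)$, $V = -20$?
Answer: $-946003968$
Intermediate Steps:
$Z = -846$ ($Z = \left(-6\right) 141 = -846$)
$Z \left(-53 - 103\right) \left(V + 84\right) S = - 846 \left(-53 - 103\right) \left(-20 + 84\right) \left(-112\right) = - 846 \left(\left(-156\right) 64\right) \left(-112\right) = \left(-846\right) \left(-9984\right) \left(-112\right) = 8446464 \left(-112\right) = -946003968$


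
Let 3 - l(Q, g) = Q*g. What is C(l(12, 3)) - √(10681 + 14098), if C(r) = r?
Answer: -33 - √24779 ≈ -190.41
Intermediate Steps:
l(Q, g) = 3 - Q*g
C(l(12, 3)) - √(10681 + 14098) = (3 - 1*12*3) - √(10681 + 14098) = (3 - 36) - √24779 = -33 - √24779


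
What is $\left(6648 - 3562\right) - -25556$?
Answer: $28642$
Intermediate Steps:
$\left(6648 - 3562\right) - -25556 = \left(6648 - 3562\right) + 25556 = 3086 + 25556 = 28642$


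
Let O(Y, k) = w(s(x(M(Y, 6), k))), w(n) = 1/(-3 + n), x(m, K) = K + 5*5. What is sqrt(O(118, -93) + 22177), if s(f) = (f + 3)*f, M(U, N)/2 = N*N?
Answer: sqrt(432670812770)/4417 ≈ 148.92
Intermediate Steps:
M(U, N) = 2*N**2 (M(U, N) = 2*(N*N) = 2*N**2)
x(m, K) = 25 + K (x(m, K) = K + 25 = 25 + K)
s(f) = f*(3 + f) (s(f) = (3 + f)*f = f*(3 + f))
O(Y, k) = 1/(-3 + (25 + k)*(28 + k)) (O(Y, k) = 1/(-3 + (25 + k)*(3 + (25 + k))) = 1/(-3 + (25 + k)*(28 + k)))
sqrt(O(118, -93) + 22177) = sqrt(1/(-3 + (25 - 93)*(28 - 93)) + 22177) = sqrt(1/(-3 - 68*(-65)) + 22177) = sqrt(1/(-3 + 4420) + 22177) = sqrt(1/4417 + 22177) = sqrt(97955810/4417) = sqrt(432670812770)/4417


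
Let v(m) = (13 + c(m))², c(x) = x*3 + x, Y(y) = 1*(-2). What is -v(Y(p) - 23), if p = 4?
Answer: -7569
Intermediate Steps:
Y(y) = -2
c(x) = 4*x (c(x) = 3*x + x = 4*x)
v(m) = (13 + 4*m)²
-v(Y(p) - 23) = -(13 + 4*(-2 - 23))² = -(13 + 4*(-25))² = -(13 - 100)² = -1*(-87)² = -1*7569 = -7569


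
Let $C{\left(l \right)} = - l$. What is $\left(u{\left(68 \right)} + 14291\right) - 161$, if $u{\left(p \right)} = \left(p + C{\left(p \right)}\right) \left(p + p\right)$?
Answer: $14130$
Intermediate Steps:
$u{\left(p \right)} = 0$ ($u{\left(p \right)} = \left(p - p\right) \left(p + p\right) = 0 \cdot 2 p = 0$)
$\left(u{\left(68 \right)} + 14291\right) - 161 = \left(0 + 14291\right) - 161 = 14291 - 161 = 14130$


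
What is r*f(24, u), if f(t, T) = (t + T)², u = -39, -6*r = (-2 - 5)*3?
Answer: 1575/2 ≈ 787.50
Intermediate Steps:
r = 7/2 (r = -(-2 - 5)*3/6 = -(-7)*3/6 = -⅙*(-21) = 7/2 ≈ 3.5000)
f(t, T) = (T + t)²
r*f(24, u) = 7*(-39 + 24)²/2 = (7/2)*(-15)² = (7/2)*225 = 1575/2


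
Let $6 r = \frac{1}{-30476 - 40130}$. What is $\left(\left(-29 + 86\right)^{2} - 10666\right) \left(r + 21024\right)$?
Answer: $- \frac{66059683041671}{423636} \approx -1.5593 \cdot 10^{8}$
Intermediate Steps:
$r = - \frac{1}{423636}$ ($r = \frac{1}{6 \left(-30476 - 40130\right)} = \frac{1}{6 \left(-70606\right)} = \frac{1}{6} \left(- \frac{1}{70606}\right) = - \frac{1}{423636} \approx -2.3605 \cdot 10^{-6}$)
$\left(\left(-29 + 86\right)^{2} - 10666\right) \left(r + 21024\right) = \left(\left(-29 + 86\right)^{2} - 10666\right) \left(- \frac{1}{423636} + 21024\right) = \left(57^{2} - 10666\right) \frac{8906523263}{423636} = \left(3249 - 10666\right) \frac{8906523263}{423636} = \left(-7417\right) \frac{8906523263}{423636} = - \frac{66059683041671}{423636}$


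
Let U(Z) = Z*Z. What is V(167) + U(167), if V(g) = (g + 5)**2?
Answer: 57473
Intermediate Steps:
U(Z) = Z**2
V(g) = (5 + g)**2
V(167) + U(167) = (5 + 167)**2 + 167**2 = 172**2 + 27889 = 29584 + 27889 = 57473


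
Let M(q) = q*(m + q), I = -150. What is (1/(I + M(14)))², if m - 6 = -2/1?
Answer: 1/10404 ≈ 9.6117e-5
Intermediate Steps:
m = 4 (m = 6 - 2/1 = 6 - 2*1 = 6 - 2 = 4)
M(q) = q*(4 + q)
(1/(I + M(14)))² = (1/(-150 + 14*(4 + 14)))² = (1/(-150 + 14*18))² = (1/(-150 + 252))² = (1/102)² = 1/10404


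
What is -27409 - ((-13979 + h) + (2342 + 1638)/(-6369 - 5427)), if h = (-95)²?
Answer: -66218800/2949 ≈ -22455.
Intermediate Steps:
h = 9025
-27409 - ((-13979 + h) + (2342 + 1638)/(-6369 - 5427)) = -27409 - ((-13979 + 9025) + (2342 + 1638)/(-6369 - 5427)) = -27409 - (-4954 + 3980/(-11796)) = -27409 - (-4954 + 3980*(-1/11796)) = -27409 - (-4954 - 995/2949) = -27409 - 1*(-14610341/2949) = -27409 + 14610341/2949 = -66218800/2949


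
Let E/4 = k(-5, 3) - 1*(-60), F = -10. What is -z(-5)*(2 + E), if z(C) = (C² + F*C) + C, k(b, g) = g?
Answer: -17780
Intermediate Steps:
z(C) = C² - 9*C (z(C) = (C² - 10*C) + C = C² - 9*C)
E = 252 (E = 4*(3 - 1*(-60)) = 4*(3 + 60) = 4*63 = 252)
-z(-5)*(2 + E) = -(-5*(-9 - 5))*(2 + 252) = -(-5*(-14))*254 = -70*254 = -1*17780 = -17780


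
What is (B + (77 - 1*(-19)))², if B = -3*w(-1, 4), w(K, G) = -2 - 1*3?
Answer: 12321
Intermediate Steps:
w(K, G) = -5 (w(K, G) = -2 - 3 = -5)
B = 15 (B = -3*(-5) = 15)
(B + (77 - 1*(-19)))² = (15 + (77 - 1*(-19)))² = (15 + (77 + 19))² = (15 + 96)² = 111² = 12321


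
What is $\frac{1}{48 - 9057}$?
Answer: $- \frac{1}{9009} \approx -0.000111$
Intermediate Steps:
$\frac{1}{48 - 9057} = \frac{1}{-9009} = - \frac{1}{9009}$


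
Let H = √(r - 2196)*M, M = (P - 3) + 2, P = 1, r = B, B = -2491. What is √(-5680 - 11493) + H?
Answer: I*√17173 ≈ 131.05*I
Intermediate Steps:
r = -2491
M = 0 (M = (1 - 3) + 2 = -2 + 2 = 0)
H = 0 (H = √(-2491 - 2196)*0 = √(-4687)*0 = (I*√4687)*0 = 0)
√(-5680 - 11493) + H = √(-5680 - 11493) + 0 = √(-17173) + 0 = I*√17173 + 0 = I*√17173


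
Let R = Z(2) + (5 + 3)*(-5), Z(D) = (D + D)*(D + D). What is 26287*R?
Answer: -630888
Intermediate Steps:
Z(D) = 4*D**2 (Z(D) = (2*D)*(2*D) = 4*D**2)
R = -24 (R = 4*2**2 + (5 + 3)*(-5) = 4*4 + 8*(-5) = 16 - 40 = -24)
26287*R = 26287*(-24) = -630888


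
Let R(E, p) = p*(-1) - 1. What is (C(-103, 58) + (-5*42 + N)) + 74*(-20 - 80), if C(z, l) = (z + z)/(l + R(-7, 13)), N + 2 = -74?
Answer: -169195/22 ≈ -7690.7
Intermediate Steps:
N = -76 (N = -2 - 74 = -76)
R(E, p) = -1 - p (R(E, p) = -p - 1 = -1 - p)
C(z, l) = 2*z/(-14 + l) (C(z, l) = (z + z)/(l + (-1 - 1*13)) = (2*z)/(l + (-1 - 13)) = (2*z)/(l - 14) = (2*z)/(-14 + l) = 2*z/(-14 + l))
(C(-103, 58) + (-5*42 + N)) + 74*(-20 - 80) = (2*(-103)/(-14 + 58) + (-5*42 - 76)) + 74*(-20 - 80) = (2*(-103)/44 + (-210 - 76)) + 74*(-100) = (2*(-103)*(1/44) - 286) - 7400 = (-103/22 - 286) - 7400 = -6395/22 - 7400 = -169195/22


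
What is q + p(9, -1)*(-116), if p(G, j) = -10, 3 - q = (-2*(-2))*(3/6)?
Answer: 1161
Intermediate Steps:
q = 1 (q = 3 - (-2*(-2))*3/6 = 3 - 4*3*(⅙) = 3 - 4/2 = 3 - 1*2 = 3 - 2 = 1)
q + p(9, -1)*(-116) = 1 - 10*(-116) = 1 + 1160 = 1161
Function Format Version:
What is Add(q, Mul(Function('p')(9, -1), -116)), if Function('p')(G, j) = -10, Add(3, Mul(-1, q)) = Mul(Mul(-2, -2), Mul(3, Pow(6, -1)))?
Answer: 1161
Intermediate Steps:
q = 1 (q = Add(3, Mul(-1, Mul(Mul(-2, -2), Mul(3, Pow(6, -1))))) = Add(3, Mul(-1, Mul(4, Mul(3, Rational(1, 6))))) = Add(3, Mul(-1, Mul(4, Rational(1, 2)))) = Add(3, Mul(-1, 2)) = Add(3, -2) = 1)
Add(q, Mul(Function('p')(9, -1), -116)) = Add(1, Mul(-10, -116)) = Add(1, 1160) = 1161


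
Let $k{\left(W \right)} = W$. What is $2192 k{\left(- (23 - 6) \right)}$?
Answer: $-37264$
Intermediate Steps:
$2192 k{\left(- (23 - 6) \right)} = 2192 \left(- (23 - 6)\right) = 2192 \left(\left(-1\right) 17\right) = 2192 \left(-17\right) = -37264$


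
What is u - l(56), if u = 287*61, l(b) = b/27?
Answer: 472633/27 ≈ 17505.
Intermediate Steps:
l(b) = b/27 (l(b) = b*(1/27) = b/27)
u = 17507
u - l(56) = 17507 - 56/27 = 472633/27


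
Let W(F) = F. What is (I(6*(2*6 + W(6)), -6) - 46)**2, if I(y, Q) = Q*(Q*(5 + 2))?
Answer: 42436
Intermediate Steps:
I(y, Q) = 7*Q**2 (I(y, Q) = Q*(Q*7) = Q*(7*Q) = 7*Q**2)
(I(6*(2*6 + W(6)), -6) - 46)**2 = (7*(-6)**2 - 46)**2 = (7*36 - 46)**2 = (252 - 46)**2 = 206**2 = 42436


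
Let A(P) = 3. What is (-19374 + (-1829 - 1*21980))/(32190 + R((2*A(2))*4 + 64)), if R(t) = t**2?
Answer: -43183/39934 ≈ -1.0814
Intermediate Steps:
(-19374 + (-1829 - 1*21980))/(32190 + R((2*A(2))*4 + 64)) = (-19374 + (-1829 - 1*21980))/(32190 + ((2*3)*4 + 64)**2) = (-19374 + (-1829 - 21980))/(32190 + (6*4 + 64)**2) = (-19374 - 23809)/(32190 + (24 + 64)**2) = -43183/(32190 + 88**2) = -43183/(32190 + 7744) = -43183/39934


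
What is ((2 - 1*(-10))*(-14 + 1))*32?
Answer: -4992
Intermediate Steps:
((2 - 1*(-10))*(-14 + 1))*32 = ((2 + 10)*(-13))*32 = (12*(-13))*32 = -156*32 = -4992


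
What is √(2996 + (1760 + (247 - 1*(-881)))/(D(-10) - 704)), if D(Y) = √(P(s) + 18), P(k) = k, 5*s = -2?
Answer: 2*√(1316435 - 749*√110)/√(1760 - √110) ≈ 54.698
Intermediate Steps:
s = -⅖ (s = (⅕)*(-2) = -⅖ ≈ -0.40000)
D(Y) = 2*√110/5 (D(Y) = √(-⅖ + 18) = √(88/5) = 2*√110/5)
√(2996 + (1760 + (247 - 1*(-881)))/(D(-10) - 704)) = √(2996 + (1760 + (247 - 1*(-881)))/(2*√110/5 - 704)) = √(2996 + (1760 + (247 + 881))/(-704 + 2*√110/5)) = √(2996 + (1760 + 1128)/(-704 + 2*√110/5)) = √(2996 + 2888/(-704 + 2*√110/5))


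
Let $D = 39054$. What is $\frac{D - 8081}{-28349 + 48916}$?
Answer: $\frac{30973}{20567} \approx 1.506$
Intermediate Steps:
$\frac{D - 8081}{-28349 + 48916} = \frac{39054 - 8081}{-28349 + 48916} = \frac{30973}{20567}$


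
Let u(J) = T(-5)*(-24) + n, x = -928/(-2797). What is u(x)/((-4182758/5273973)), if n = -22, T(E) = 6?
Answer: 437739759/2091379 ≈ 209.31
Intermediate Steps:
x = 928/2797 (x = -928*(-1/2797) = 928/2797 ≈ 0.33178)
u(J) = -166 (u(J) = 6*(-24) - 22 = -144 - 22 = -166)
u(x)/((-4182758/5273973)) = -166/((-4182758/5273973)) = -166/((-4182758*1/5273973)) = -166/(-4182758/5273973) = -166*(-5273973/4182758) = 437739759/2091379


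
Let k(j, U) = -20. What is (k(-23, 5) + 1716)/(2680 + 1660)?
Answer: 424/1085 ≈ 0.39078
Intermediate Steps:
(k(-23, 5) + 1716)/(2680 + 1660) = (-20 + 1716)/(2680 + 1660) = 1696/4340 = 1696*(1/4340) = 424/1085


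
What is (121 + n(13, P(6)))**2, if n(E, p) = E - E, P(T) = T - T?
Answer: 14641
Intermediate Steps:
P(T) = 0
n(E, p) = 0
(121 + n(13, P(6)))**2 = (121 + 0)**2 = 121**2 = 14641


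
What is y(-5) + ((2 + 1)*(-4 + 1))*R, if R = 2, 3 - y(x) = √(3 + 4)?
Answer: -15 - √7 ≈ -17.646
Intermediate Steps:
y(x) = 3 - √7 (y(x) = 3 - √(3 + 4) = 3 - √7)
y(-5) + ((2 + 1)*(-4 + 1))*R = (3 - √7) + ((2 + 1)*(-4 + 1))*2 = (3 - √7) + (3*(-3))*2 = (3 - √7) - 9*2 = (3 - √7) - 18 = -15 - √7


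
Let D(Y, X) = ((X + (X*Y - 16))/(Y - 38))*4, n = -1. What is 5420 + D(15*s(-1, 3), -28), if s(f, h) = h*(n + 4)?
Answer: 510444/97 ≈ 5262.3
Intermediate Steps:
s(f, h) = 3*h (s(f, h) = h*(-1 + 4) = h*3 = 3*h)
D(Y, X) = 4*(-16 + X + X*Y)/(-38 + Y) (D(Y, X) = ((X + (-16 + X*Y))/(-38 + Y))*4 = ((-16 + X + X*Y)/(-38 + Y))*4 = 4*(-16 + X + X*Y)/(-38 + Y))
5420 + D(15*s(-1, 3), -28) = 5420 + 4*(-16 - 28 - 420*3*3)/(-38 + 15*(3*3)) = 5420 + 4*(-16 - 28 - 420*9)/(-38 + 15*9) = 5420 + 4*(-16 - 28 - 28*135)/(-38 + 135) = 5420 + 4*(-16 - 28 - 3780)/97 = 5420 + 4*(1/97)*(-3824) = 5420 - 15296/97 = 510444/97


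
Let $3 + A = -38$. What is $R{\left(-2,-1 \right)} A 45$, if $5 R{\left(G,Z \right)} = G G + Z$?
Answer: $-1107$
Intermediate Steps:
$A = -41$ ($A = -3 - 38 = -41$)
$R{\left(G,Z \right)} = \frac{Z}{5} + \frac{G^{2}}{5}$ ($R{\left(G,Z \right)} = \frac{G G + Z}{5} = \frac{G^{2} + Z}{5} = \frac{Z + G^{2}}{5} = \frac{Z}{5} + \frac{G^{2}}{5}$)
$R{\left(-2,-1 \right)} A 45 = \left(\frac{1}{5} \left(-1\right) + \frac{\left(-2\right)^{2}}{5}\right) \left(-41\right) 45 = \left(- \frac{1}{5} + \frac{1}{5} \cdot 4\right) \left(-41\right) 45 = \left(- \frac{1}{5} + \frac{4}{5}\right) \left(-41\right) 45 = \frac{3}{5} \left(-41\right) 45 = \left(- \frac{123}{5}\right) 45 = -1107$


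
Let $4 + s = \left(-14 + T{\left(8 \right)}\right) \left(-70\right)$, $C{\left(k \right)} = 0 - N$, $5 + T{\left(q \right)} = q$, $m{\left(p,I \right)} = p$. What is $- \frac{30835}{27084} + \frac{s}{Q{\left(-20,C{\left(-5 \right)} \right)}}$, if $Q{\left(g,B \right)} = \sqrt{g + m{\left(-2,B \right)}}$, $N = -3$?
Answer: $- \frac{30835}{27084} - \frac{383 i \sqrt{22}}{11} \approx -1.1385 - 163.31 i$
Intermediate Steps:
$T{\left(q \right)} = -5 + q$
$C{\left(k \right)} = 3$ ($C{\left(k \right)} = 0 - -3 = 0 + 3 = 3$)
$Q{\left(g,B \right)} = \sqrt{-2 + g}$ ($Q{\left(g,B \right)} = \sqrt{g - 2} = \sqrt{-2 + g}$)
$s = 766$ ($s = -4 + \left(-14 + \left(-5 + 8\right)\right) \left(-70\right) = -4 + \left(-14 + 3\right) \left(-70\right) = -4 - -770 = -4 + 770 = 766$)
$- \frac{30835}{27084} + \frac{s}{Q{\left(-20,C{\left(-5 \right)} \right)}} = - \frac{30835}{27084} + \frac{766}{\sqrt{-2 - 20}} = \left(-30835\right) \frac{1}{27084} + \frac{766}{\sqrt{-22}} = - \frac{30835}{27084} + \frac{766}{i \sqrt{22}} = - \frac{30835}{27084} + 766 \left(- \frac{i \sqrt{22}}{22}\right) = - \frac{30835}{27084} - \frac{383 i \sqrt{22}}{11}$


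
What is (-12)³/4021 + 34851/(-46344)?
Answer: -73406101/62116408 ≈ -1.1818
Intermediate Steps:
(-12)³/4021 + 34851/(-46344) = -1728*1/4021 + 34851*(-1/46344) = -1728/4021 - 11617/15448 = -73406101/62116408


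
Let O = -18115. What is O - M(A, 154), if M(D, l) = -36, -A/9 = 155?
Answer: -18079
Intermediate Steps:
A = -1395 (A = -9*155 = -1395)
O - M(A, 154) = -18115 - 1*(-36) = -18115 + 36 = -18079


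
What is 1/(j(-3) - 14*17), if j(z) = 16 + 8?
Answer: -1/214 ≈ -0.0046729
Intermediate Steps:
j(z) = 24
1/(j(-3) - 14*17) = 1/(24 - 14*17) = 1/(24 - 238) = 1/(-214) = -1/214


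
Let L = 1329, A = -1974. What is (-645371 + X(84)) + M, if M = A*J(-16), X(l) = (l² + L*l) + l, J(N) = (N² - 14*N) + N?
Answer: -1442531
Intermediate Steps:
J(N) = N² - 13*N
X(l) = l² + 1330*l (X(l) = (l² + 1329*l) + l = l² + 1330*l)
M = -915936 (M = -(-31584)*(-13 - 16) = -(-31584)*(-29) = -1974*464 = -915936)
(-645371 + X(84)) + M = (-645371 + 84*(1330 + 84)) - 915936 = (-645371 + 84*1414) - 915936 = (-645371 + 118776) - 915936 = -526595 - 915936 = -1442531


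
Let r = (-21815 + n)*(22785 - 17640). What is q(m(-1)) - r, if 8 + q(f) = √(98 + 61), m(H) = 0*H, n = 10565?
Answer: 57881242 + √159 ≈ 5.7881e+7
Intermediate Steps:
m(H) = 0
r = -57881250 (r = (-21815 + 10565)*(22785 - 17640) = -11250*5145 = -57881250)
q(f) = -8 + √159 (q(f) = -8 + √(98 + 61) = -8 + √159)
q(m(-1)) - r = (-8 + √159) - 1*(-57881250) = (-8 + √159) + 57881250 = 57881242 + √159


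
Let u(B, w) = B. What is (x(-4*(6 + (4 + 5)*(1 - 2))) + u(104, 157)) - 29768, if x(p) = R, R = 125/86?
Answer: -2550979/86 ≈ -29663.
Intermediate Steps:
R = 125/86 (R = 125*(1/86) = 125/86 ≈ 1.4535)
x(p) = 125/86
(x(-4*(6 + (4 + 5)*(1 - 2))) + u(104, 157)) - 29768 = (125/86 + 104) - 29768 = 9069/86 - 29768 = -2550979/86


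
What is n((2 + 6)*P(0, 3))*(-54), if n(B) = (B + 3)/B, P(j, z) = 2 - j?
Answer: -513/8 ≈ -64.125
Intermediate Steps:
n(B) = (3 + B)/B
n((2 + 6)*P(0, 3))*(-54) = ((3 + (2 + 6)*(2 - 1*0))/(((2 + 6)*(2 - 1*0))))*(-54) = ((3 + 8*(2 + 0))/((8*(2 + 0))))*(-54) = ((3 + 8*2)/((8*2)))*(-54) = ((3 + 16)/16)*(-54) = ((1/16)*19)*(-54) = (19/16)*(-54) = -513/8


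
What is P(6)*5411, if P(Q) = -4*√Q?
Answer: -21644*√6 ≈ -53017.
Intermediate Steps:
P(6)*5411 = -4*√6*5411 = -21644*√6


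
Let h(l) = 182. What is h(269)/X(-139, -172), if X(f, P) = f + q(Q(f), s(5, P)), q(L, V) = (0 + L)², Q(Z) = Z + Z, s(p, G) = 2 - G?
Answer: 182/77145 ≈ 0.0023592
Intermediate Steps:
Q(Z) = 2*Z
q(L, V) = L²
X(f, P) = f + 4*f² (X(f, P) = f + (2*f)² = f + 4*f²)
h(269)/X(-139, -172) = 182/((-139*(1 + 4*(-139)))) = 182/((-139*(1 - 556))) = 182/((-139*(-555))) = 182/77145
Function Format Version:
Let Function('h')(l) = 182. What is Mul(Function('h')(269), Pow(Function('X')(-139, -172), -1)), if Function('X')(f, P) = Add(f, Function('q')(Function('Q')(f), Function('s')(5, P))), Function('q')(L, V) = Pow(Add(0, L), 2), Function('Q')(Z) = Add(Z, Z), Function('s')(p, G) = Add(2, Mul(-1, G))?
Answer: Rational(182, 77145) ≈ 0.0023592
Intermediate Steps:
Function('Q')(Z) = Mul(2, Z)
Function('q')(L, V) = Pow(L, 2)
Function('X')(f, P) = Add(f, Mul(4, Pow(f, 2))) (Function('X')(f, P) = Add(f, Pow(Mul(2, f), 2)) = Add(f, Mul(4, Pow(f, 2))))
Mul(Function('h')(269), Pow(Function('X')(-139, -172), -1)) = Mul(182, Pow(Mul(-139, Add(1, Mul(4, -139))), -1)) = Mul(182, Pow(Mul(-139, Add(1, -556)), -1)) = Mul(182, Pow(Mul(-139, -555), -1)) = Mul(182, Pow(77145, -1)) = Mul(182, Rational(1, 77145)) = Rational(182, 77145)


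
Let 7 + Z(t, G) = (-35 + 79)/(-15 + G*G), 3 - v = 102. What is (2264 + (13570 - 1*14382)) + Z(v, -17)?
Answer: 197987/137 ≈ 1445.2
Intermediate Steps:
v = -99 (v = 3 - 1*102 = 3 - 102 = -99)
Z(t, G) = -7 + 44/(-15 + G**2) (Z(t, G) = -7 + (-35 + 79)/(-15 + G*G) = -7 + 44/(-15 + G**2))
(2264 + (13570 - 1*14382)) + Z(v, -17) = (2264 + (13570 - 1*14382)) + (149 - 7*(-17)**2)/(-15 + (-17)**2) = (2264 + (13570 - 14382)) + (149 - 7*289)/(-15 + 289) = (2264 - 812) + (149 - 2023)/274 = 1452 + (1/274)*(-1874) = 1452 - 937/137 = 197987/137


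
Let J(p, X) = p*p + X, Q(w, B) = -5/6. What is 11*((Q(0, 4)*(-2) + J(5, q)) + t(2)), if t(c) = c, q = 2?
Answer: 1012/3 ≈ 337.33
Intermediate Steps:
Q(w, B) = -5/6 (Q(w, B) = -5*1/6 = -5/6)
J(p, X) = X + p**2 (J(p, X) = p**2 + X = X + p**2)
11*((Q(0, 4)*(-2) + J(5, q)) + t(2)) = 11*((-5/6*(-2) + (2 + 5**2)) + 2) = 11*((5/3 + (2 + 25)) + 2) = 11*((5/3 + 27) + 2) = 11*(86/3 + 2) = 11*(92/3) = 1012/3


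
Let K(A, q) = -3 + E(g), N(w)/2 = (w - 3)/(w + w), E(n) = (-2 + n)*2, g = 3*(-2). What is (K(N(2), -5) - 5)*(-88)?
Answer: 2112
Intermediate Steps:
g = -6
E(n) = -4 + 2*n
N(w) = (-3 + w)/w (N(w) = 2*((w - 3)/(w + w)) = 2*((-3 + w)/((2*w))) = 2*((-3 + w)*(1/(2*w))) = 2*((-3 + w)/(2*w)) = (-3 + w)/w)
K(A, q) = -19 (K(A, q) = -3 + (-4 + 2*(-6)) = -3 + (-4 - 12) = -3 - 16 = -19)
(K(N(2), -5) - 5)*(-88) = (-19 - 5)*(-88) = -24*(-88) = 2112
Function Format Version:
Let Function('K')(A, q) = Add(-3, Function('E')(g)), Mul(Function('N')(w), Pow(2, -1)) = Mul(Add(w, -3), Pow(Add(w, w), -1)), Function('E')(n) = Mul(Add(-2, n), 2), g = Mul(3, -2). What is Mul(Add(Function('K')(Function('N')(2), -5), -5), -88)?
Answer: 2112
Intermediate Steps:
g = -6
Function('E')(n) = Add(-4, Mul(2, n))
Function('N')(w) = Mul(Pow(w, -1), Add(-3, w)) (Function('N')(w) = Mul(2, Mul(Add(w, -3), Pow(Add(w, w), -1))) = Mul(2, Mul(Add(-3, w), Pow(Mul(2, w), -1))) = Mul(2, Mul(Add(-3, w), Mul(Rational(1, 2), Pow(w, -1)))) = Mul(2, Mul(Rational(1, 2), Pow(w, -1), Add(-3, w))) = Mul(Pow(w, -1), Add(-3, w)))
Function('K')(A, q) = -19 (Function('K')(A, q) = Add(-3, Add(-4, Mul(2, -6))) = Add(-3, Add(-4, -12)) = Add(-3, -16) = -19)
Mul(Add(Function('K')(Function('N')(2), -5), -5), -88) = Mul(Add(-19, -5), -88) = Mul(-24, -88) = 2112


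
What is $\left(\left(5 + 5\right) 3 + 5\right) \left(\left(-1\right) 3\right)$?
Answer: $-105$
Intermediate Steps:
$\left(\left(5 + 5\right) 3 + 5\right) \left(\left(-1\right) 3\right) = \left(10 \cdot 3 + 5\right) \left(-3\right) = \left(30 + 5\right) \left(-3\right) = 35 \left(-3\right) = -105$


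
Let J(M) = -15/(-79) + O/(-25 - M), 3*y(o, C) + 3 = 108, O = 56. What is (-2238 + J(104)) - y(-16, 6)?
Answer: -23166632/10191 ≈ -2273.2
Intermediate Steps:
y(o, C) = 35 (y(o, C) = -1 + (1/3)*108 = -1 + 36 = 35)
J(M) = 15/79 + 56/(-25 - M) (J(M) = -15/(-79) + 56/(-25 - M) = -15*(-1/79) + 56/(-25 - M) = 15/79 + 56/(-25 - M))
(-2238 + J(104)) - y(-16, 6) = (-2238 + (-4049 + 15*104)/(79*(25 + 104))) - 1*35 = (-2238 + (1/79)*(-4049 + 1560)/129) - 35 = (-2238 + (1/79)*(1/129)*(-2489)) - 35 = (-2238 - 2489/10191) - 35 = -22809947/10191 - 35 = -23166632/10191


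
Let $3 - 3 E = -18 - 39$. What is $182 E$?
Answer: $3640$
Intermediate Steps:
$E = 20$ ($E = 1 - \frac{-18 - 39}{3} = 1 - -19 = 1 + 19 = 20$)
$182 E = 182 \cdot 20 = 3640$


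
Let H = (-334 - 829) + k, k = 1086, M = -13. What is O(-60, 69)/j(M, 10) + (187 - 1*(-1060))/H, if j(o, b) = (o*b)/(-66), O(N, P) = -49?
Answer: -205564/5005 ≈ -41.072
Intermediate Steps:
H = -77 (H = (-334 - 829) + 1086 = -1163 + 1086 = -77)
j(o, b) = -b*o/66 (j(o, b) = (b*o)*(-1/66) = -b*o/66)
O(-60, 69)/j(M, 10) + (187 - 1*(-1060))/H = -49/((-1/66*10*(-13))) + (187 - 1*(-1060))/(-77) = -49/65/33 + (187 + 1060)*(-1/77) = -49*33/65 + 1247*(-1/77) = -1617/65 - 1247/77 = -205564/5005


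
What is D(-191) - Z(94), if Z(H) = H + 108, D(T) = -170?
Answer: -372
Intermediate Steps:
Z(H) = 108 + H
D(-191) - Z(94) = -170 - (108 + 94) = -170 - 1*202 = -170 - 202 = -372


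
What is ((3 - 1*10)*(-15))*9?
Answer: 945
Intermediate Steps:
((3 - 1*10)*(-15))*9 = ((3 - 10)*(-15))*9 = -7*(-15)*9 = 105*9 = 945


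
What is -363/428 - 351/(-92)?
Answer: 7302/2461 ≈ 2.9671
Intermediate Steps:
-363/428 - 351/(-92) = -363*1/428 - 351*(-1/92) = -363/428 + 351/92 = 7302/2461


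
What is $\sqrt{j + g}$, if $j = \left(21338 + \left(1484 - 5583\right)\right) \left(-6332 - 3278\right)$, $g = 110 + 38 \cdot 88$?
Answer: $2 i \sqrt{41415834} \approx 12871.0 i$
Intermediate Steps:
$g = 3454$ ($g = 110 + 3344 = 3454$)
$j = -165666790$ ($j = \left(21338 + \left(1484 - 5583\right)\right) \left(-9610\right) = \left(21338 - 4099\right) \left(-9610\right) = 17239 \left(-9610\right) = -165666790$)
$\sqrt{j + g} = \sqrt{-165666790 + 3454} = \sqrt{-165663336} = 2 i \sqrt{41415834}$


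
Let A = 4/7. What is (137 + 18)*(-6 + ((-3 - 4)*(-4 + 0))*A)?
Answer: 1550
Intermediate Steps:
A = 4/7 (A = 4*(⅐) = 4/7 ≈ 0.57143)
(137 + 18)*(-6 + ((-3 - 4)*(-4 + 0))*A) = (137 + 18)*(-6 + ((-3 - 4)*(-4 + 0))*(4/7)) = 155*(-6 - 7*(-4)*(4/7)) = 155*(-6 + 28*(4/7)) = 155*(-6 + 16) = 155*10 = 1550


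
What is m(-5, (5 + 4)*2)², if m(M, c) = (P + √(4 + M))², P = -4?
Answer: (4 - I)⁴ ≈ 161.0 - 240.0*I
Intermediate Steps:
m(M, c) = (-4 + √(4 + M))²
m(-5, (5 + 4)*2)² = ((-4 + √(4 - 5))²)² = ((-4 + √(-1))²)² = ((-4 + I)²)² = (-4 + I)⁴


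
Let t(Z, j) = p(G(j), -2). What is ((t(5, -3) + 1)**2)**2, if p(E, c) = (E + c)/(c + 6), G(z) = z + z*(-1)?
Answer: 1/16 ≈ 0.062500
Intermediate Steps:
G(z) = 0 (G(z) = z - z = 0)
p(E, c) = (E + c)/(6 + c)
t(Z, j) = -1/2 (t(Z, j) = (0 - 2)/(6 - 2) = -2/4 = (1/4)*(-2) = -1/2)
((t(5, -3) + 1)**2)**2 = ((-1/2 + 1)**2)**2 = ((1/2)**2)**2 = (1/4)**2 = 1/16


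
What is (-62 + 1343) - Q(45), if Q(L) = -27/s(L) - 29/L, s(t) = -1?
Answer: 56459/45 ≈ 1254.6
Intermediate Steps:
Q(L) = 27 - 29/L (Q(L) = -27/(-1) - 29/L = -27*(-1) - 29/L = 27 - 29/L)
(-62 + 1343) - Q(45) = (-62 + 1343) - (27 - 29/45) = 1281 - (27 - 29*1/45) = 1281 - (27 - 29/45) = 1281 - 1*1186/45 = 1281 - 1186/45 = 56459/45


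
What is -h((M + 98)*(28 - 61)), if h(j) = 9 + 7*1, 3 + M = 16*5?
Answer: -16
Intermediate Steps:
M = 77 (M = -3 + 16*5 = -3 + 80 = 77)
h(j) = 16 (h(j) = 9 + 7 = 16)
-h((M + 98)*(28 - 61)) = -1*16 = -16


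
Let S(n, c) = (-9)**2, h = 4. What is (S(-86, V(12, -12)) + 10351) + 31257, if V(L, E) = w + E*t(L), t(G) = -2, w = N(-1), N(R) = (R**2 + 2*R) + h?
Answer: 41689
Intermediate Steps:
N(R) = 4 + R**2 + 2*R (N(R) = (R**2 + 2*R) + 4 = 4 + R**2 + 2*R)
w = 3 (w = 4 + (-1)**2 + 2*(-1) = 4 + 1 - 2 = 3)
V(L, E) = 3 - 2*E (V(L, E) = 3 + E*(-2) = 3 - 2*E)
S(n, c) = 81
(S(-86, V(12, -12)) + 10351) + 31257 = (81 + 10351) + 31257 = 10432 + 31257 = 41689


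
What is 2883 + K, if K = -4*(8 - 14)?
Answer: 2907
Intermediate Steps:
K = 24 (K = -4*(-6) = 24)
2883 + K = 2883 + 24 = 2907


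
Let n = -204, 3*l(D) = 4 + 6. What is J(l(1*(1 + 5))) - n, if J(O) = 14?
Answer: 218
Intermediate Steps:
l(D) = 10/3 (l(D) = (4 + 6)/3 = (⅓)*10 = 10/3)
J(l(1*(1 + 5))) - n = 14 - 1*(-204) = 14 + 204 = 218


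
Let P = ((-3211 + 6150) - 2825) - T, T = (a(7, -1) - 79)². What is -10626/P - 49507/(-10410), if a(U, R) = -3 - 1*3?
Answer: 462660937/74025510 ≈ 6.2500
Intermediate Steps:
a(U, R) = -6 (a(U, R) = -3 - 3 = -6)
T = 7225 (T = (-6 - 79)² = (-85)² = 7225)
P = -7111 (P = ((-3211 + 6150) - 2825) - 1*7225 = (2939 - 2825) - 7225 = 114 - 7225 = -7111)
-10626/P - 49507/(-10410) = -10626/(-7111) - 49507/(-10410) = -10626*(-1/7111) - 49507*(-1/10410) = 10626/7111 + 49507/10410 = 462660937/74025510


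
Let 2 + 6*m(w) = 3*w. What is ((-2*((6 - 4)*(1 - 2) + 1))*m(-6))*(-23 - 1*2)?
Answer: 500/3 ≈ 166.67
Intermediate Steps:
m(w) = -⅓ + w/2 (m(w) = -⅓ + (3*w)/6 = -⅓ + w/2)
((-2*((6 - 4)*(1 - 2) + 1))*m(-6))*(-23 - 1*2) = ((-2*((6 - 4)*(1 - 2) + 1))*(-⅓ + (½)*(-6)))*(-23 - 1*2) = ((-2*(2*(-1) + 1))*(-⅓ - 3))*(-23 - 2) = (-2*(-2 + 1)*(-10/3))*(-25) = (-2*(-1)*(-10/3))*(-25) = (2*(-10/3))*(-25) = -20/3*(-25) = 500/3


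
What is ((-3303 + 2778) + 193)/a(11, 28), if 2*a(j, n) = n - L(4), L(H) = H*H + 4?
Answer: -83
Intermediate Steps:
L(H) = 4 + H² (L(H) = H² + 4 = 4 + H²)
a(j, n) = -10 + n/2 (a(j, n) = (n - (4 + 4²))/2 = (n - (4 + 16))/2 = (n - 1*20)/2 = (n - 20)/2 = (-20 + n)/2 = -10 + n/2)
((-3303 + 2778) + 193)/a(11, 28) = ((-3303 + 2778) + 193)/(-10 + (½)*28) = (-525 + 193)/(-10 + 14) = -332/4 = -332*¼ = -83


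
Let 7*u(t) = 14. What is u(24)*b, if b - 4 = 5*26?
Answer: 268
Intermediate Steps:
u(t) = 2 (u(t) = (1/7)*14 = 2)
b = 134 (b = 4 + 5*26 = 4 + 130 = 134)
u(24)*b = 2*134 = 268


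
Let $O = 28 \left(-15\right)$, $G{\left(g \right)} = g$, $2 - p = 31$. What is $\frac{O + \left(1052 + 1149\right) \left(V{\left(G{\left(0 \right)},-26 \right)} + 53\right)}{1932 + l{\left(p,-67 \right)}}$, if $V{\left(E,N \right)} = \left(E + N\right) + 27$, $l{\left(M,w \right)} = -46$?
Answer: $\frac{59217}{943} \approx 62.796$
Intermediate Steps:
$p = -29$ ($p = 2 - 31 = -29$)
$O = -420$
$V{\left(E,N \right)} = 27 + E + N$
$\frac{O + \left(1052 + 1149\right) \left(V{\left(G{\left(0 \right)},-26 \right)} + 53\right)}{1932 + l{\left(p,-67 \right)}} = \frac{-420 + \left(1052 + 1149\right) \left(\left(27 + 0 - 26\right) + 53\right)}{1932 - 46} = \frac{-420 + 2201 \left(1 + 53\right)}{1886} = \left(-420 + 2201 \cdot 54\right) \frac{1}{1886} = \left(-420 + 118854\right) \frac{1}{1886} = 118434 \cdot \frac{1}{1886} = \frac{59217}{943}$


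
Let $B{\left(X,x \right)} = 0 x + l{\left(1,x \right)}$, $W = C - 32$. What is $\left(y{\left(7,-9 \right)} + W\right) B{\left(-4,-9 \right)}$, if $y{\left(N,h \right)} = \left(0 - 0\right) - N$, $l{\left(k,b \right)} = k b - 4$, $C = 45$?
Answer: $-78$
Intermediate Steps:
$W = 13$ ($W = 45 - 32 = 13$)
$l{\left(k,b \right)} = -4 + b k$ ($l{\left(k,b \right)} = b k - 4 = -4 + b k$)
$B{\left(X,x \right)} = -4 + x$ ($B{\left(X,x \right)} = 0 x + \left(-4 + x 1\right) = 0 + \left(-4 + x\right) = -4 + x$)
$y{\left(N,h \right)} = - N$ ($y{\left(N,h \right)} = \left(0 + 0\right) - N = 0 - N = - N$)
$\left(y{\left(7,-9 \right)} + W\right) B{\left(-4,-9 \right)} = \left(\left(-1\right) 7 + 13\right) \left(-4 - 9\right) = \left(-7 + 13\right) \left(-13\right) = 6 \left(-13\right) = -78$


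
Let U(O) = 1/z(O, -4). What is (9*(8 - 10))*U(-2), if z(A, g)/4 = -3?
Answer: 3/2 ≈ 1.5000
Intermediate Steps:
z(A, g) = -12 (z(A, g) = 4*(-3) = -12)
U(O) = -1/12 (U(O) = 1/(-12) = -1/12)
(9*(8 - 10))*U(-2) = (9*(8 - 10))*(-1/12) = (9*(-2))*(-1/12) = -18*(-1/12) = 3/2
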